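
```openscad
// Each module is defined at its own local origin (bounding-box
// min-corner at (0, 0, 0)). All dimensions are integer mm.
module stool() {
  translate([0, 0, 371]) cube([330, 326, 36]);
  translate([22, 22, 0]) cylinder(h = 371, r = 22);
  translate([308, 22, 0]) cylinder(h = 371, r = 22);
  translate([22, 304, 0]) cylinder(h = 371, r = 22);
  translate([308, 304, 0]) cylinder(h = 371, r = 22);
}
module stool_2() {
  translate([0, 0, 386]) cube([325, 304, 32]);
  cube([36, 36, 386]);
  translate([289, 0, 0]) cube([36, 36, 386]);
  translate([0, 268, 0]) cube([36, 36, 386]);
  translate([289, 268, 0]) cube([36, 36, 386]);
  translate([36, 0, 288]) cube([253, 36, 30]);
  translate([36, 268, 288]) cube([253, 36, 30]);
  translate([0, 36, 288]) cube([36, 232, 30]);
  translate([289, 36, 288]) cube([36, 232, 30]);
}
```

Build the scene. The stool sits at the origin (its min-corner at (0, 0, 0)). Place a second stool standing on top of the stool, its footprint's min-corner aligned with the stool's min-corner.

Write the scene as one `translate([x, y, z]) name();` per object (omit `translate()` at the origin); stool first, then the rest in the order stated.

stool();
translate([0, 0, 407]) stool_2();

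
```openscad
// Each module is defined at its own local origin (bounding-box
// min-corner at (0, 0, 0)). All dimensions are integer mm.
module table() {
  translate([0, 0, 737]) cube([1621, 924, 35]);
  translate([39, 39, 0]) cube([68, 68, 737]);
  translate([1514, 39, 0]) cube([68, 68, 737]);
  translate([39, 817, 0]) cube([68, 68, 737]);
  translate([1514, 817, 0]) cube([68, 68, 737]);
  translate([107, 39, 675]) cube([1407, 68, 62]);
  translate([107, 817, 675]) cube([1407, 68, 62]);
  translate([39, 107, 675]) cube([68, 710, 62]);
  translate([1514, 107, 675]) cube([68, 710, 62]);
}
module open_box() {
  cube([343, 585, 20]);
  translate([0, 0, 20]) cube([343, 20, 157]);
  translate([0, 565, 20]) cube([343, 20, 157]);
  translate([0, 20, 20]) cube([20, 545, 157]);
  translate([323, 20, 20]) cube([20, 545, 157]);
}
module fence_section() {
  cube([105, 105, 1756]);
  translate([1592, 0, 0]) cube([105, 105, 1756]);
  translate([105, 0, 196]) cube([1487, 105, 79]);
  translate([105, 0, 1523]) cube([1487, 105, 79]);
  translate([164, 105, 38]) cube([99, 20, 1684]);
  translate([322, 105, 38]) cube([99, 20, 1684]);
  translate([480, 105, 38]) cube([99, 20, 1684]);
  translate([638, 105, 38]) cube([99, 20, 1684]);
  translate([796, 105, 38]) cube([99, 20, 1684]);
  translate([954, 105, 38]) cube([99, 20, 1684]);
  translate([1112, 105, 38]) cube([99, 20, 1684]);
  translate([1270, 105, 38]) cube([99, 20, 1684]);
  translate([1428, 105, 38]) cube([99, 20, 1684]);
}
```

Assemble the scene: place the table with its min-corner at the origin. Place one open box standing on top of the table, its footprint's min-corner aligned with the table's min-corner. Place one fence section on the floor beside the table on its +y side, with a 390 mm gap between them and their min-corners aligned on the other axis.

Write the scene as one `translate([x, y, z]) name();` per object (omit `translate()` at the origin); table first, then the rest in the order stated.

table();
translate([0, 0, 772]) open_box();
translate([0, 1314, 0]) fence_section();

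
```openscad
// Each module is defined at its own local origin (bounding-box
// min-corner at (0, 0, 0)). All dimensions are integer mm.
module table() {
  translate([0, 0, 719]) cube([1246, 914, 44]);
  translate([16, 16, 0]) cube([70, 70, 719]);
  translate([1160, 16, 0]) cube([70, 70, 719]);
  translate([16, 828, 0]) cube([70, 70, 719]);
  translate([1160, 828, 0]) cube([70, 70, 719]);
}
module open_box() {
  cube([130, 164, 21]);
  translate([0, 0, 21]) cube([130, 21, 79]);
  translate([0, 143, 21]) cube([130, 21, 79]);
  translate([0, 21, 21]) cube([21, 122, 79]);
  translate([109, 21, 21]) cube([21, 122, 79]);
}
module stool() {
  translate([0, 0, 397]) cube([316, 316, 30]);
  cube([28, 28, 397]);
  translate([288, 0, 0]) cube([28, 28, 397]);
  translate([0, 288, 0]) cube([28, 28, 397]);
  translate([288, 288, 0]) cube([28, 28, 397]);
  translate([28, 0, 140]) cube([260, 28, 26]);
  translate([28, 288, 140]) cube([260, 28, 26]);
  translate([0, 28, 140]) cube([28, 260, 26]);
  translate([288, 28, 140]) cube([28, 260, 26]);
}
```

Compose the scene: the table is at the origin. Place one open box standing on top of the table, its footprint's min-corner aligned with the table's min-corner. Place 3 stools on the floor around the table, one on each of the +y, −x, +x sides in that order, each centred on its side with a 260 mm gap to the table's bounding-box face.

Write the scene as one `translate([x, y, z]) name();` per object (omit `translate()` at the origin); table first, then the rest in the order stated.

table();
translate([0, 0, 763]) open_box();
translate([465, 1174, 0]) stool();
translate([-576, 299, 0]) stool();
translate([1506, 299, 0]) stool();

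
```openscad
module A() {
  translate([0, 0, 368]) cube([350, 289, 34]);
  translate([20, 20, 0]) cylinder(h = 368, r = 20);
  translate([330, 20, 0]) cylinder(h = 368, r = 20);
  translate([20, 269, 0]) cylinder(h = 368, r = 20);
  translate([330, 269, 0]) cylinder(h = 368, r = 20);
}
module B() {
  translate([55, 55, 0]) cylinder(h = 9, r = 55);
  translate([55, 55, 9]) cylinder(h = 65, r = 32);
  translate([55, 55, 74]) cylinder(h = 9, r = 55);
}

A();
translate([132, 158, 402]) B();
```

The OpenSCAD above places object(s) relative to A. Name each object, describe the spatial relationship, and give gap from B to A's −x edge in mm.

A is a stool. B is a spool. The spool is on top of the stool. The gap from the spool to the stool's −x edge is 132 mm.

The spool's min-x is at 132; the stool's min-x is 0; gap = 132 mm.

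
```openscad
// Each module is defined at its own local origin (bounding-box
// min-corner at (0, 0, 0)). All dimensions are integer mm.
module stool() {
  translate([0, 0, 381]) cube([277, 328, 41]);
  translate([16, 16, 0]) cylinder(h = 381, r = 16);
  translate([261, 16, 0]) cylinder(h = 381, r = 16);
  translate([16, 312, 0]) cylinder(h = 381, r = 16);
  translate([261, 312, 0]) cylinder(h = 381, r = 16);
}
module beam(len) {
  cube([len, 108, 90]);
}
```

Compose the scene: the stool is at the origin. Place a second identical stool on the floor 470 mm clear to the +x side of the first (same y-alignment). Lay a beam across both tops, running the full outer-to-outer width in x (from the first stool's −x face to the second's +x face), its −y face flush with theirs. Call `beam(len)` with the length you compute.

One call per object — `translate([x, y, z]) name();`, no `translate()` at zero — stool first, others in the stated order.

stool();
translate([747, 0, 0]) stool();
translate([0, 0, 422]) beam(1024);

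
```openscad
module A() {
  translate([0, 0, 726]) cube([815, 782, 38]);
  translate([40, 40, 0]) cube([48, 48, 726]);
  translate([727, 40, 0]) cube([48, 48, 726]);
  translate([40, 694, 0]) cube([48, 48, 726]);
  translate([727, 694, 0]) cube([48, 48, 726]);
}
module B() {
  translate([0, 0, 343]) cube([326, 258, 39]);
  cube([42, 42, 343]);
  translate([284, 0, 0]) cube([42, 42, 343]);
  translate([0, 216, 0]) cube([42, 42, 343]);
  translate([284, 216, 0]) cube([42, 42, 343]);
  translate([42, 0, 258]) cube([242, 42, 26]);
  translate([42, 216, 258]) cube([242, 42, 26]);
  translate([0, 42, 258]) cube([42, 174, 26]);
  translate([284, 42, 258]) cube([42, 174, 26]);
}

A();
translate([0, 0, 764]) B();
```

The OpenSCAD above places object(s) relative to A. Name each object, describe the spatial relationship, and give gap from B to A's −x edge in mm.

A is a table. B is a stool. The stool is on top of the table. The gap from the stool to the table's −x edge is 0 mm.

The stool's min-x is at 0; the table's min-x is 0; gap = 0 mm.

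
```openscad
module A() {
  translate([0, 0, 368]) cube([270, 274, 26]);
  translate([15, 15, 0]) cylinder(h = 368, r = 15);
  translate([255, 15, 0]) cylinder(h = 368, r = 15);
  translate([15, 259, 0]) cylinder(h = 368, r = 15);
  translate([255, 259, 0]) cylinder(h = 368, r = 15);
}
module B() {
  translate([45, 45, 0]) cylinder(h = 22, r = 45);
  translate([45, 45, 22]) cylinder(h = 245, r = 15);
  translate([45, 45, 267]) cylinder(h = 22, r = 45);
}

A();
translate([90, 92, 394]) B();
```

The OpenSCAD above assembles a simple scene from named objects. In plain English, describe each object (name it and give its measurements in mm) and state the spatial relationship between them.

A is a four-legged stool. The seat is a 270×274×26 mm slab whose top surface is at z = 394 mm; four round legs, each 30 mm in diameter, run from the floor (z = 0) to the underside of the seat, each leg's axis is inset half a diameter from the nearest pair of seat edges (so the leg's bounding box is flush with the corner).

B is a spool: two coaxial disc flanges of radius 45 mm and thickness 22 mm, joined by a core cylinder of radius 15 mm and height 245 mm. The lower flange rests on z = 0 and the three cylinders share a vertical axis.

The spool is on top of the stool, centred.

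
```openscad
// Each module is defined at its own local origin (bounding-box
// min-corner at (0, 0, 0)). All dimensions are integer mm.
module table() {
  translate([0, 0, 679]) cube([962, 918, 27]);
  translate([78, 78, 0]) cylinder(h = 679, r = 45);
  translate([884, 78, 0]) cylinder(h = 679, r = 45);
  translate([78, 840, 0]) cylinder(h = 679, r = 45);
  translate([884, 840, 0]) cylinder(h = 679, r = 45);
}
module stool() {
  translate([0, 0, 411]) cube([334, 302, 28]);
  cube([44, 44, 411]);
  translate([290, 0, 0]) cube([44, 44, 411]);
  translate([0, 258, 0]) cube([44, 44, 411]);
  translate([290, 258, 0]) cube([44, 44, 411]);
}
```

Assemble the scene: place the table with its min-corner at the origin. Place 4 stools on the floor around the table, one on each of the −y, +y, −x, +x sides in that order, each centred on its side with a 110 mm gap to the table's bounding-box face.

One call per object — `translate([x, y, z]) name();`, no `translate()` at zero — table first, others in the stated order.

table();
translate([314, -412, 0]) stool();
translate([314, 1028, 0]) stool();
translate([-444, 308, 0]) stool();
translate([1072, 308, 0]) stool();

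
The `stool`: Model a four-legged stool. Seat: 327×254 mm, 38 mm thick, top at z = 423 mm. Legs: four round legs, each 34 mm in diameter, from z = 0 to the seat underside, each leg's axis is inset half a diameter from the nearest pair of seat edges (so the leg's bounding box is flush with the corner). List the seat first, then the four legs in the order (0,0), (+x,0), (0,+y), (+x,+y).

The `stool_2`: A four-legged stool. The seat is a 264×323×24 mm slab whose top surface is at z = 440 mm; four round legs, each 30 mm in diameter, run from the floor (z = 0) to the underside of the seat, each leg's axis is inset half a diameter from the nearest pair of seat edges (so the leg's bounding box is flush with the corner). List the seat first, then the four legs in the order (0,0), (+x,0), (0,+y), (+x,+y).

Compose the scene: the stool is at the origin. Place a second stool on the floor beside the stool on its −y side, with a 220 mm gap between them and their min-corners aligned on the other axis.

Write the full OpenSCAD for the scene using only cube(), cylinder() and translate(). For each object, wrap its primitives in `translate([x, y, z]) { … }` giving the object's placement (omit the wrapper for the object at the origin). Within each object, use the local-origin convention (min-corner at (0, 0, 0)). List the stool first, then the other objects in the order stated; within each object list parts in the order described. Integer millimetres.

translate([0, 0, 385]) cube([327, 254, 38]);
translate([17, 17, 0]) cylinder(h = 385, r = 17);
translate([310, 17, 0]) cylinder(h = 385, r = 17);
translate([17, 237, 0]) cylinder(h = 385, r = 17);
translate([310, 237, 0]) cylinder(h = 385, r = 17);
translate([0, -543, 0]) {
  translate([0, 0, 416]) cube([264, 323, 24]);
  translate([15, 15, 0]) cylinder(h = 416, r = 15);
  translate([249, 15, 0]) cylinder(h = 416, r = 15);
  translate([15, 308, 0]) cylinder(h = 416, r = 15);
  translate([249, 308, 0]) cylinder(h = 416, r = 15);
}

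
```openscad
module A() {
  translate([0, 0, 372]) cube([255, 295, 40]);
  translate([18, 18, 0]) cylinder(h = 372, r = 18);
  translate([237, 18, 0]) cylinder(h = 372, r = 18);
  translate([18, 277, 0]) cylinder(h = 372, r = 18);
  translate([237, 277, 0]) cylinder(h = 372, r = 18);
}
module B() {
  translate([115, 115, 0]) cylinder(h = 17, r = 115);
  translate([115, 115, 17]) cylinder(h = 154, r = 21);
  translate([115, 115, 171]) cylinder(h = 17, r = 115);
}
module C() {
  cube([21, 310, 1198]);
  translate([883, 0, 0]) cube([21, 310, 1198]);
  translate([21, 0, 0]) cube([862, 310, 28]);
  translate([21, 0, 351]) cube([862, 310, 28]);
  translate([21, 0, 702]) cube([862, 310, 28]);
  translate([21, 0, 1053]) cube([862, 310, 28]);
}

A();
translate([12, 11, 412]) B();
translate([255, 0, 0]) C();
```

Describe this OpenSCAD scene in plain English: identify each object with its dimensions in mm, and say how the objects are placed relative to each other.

A is a four-legged stool. The seat is a 255×295×40 mm slab whose top surface is at z = 412 mm; four round legs, each 36 mm in diameter, run from the floor (z = 0) to the underside of the seat, each leg's axis is inset half a diameter from the nearest pair of seat edges (so the leg's bounding box is flush with the corner).

B is a spool: two coaxial disc flanges of radius 115 mm and thickness 17 mm, joined by a core cylinder of radius 21 mm and height 154 mm. The lower flange rests on z = 0 and the three cylinders share a vertical axis.

C is a bookshelf 904 mm wide overall, 310 mm deep and 1198 mm tall. The two sides are 21 mm thick vertical panels. 4 horizontal shelves of 28 mm thickness span between the inner faces of the sides; the lowest shelf sits on the floor and shelves are stacked with a clear vertical gap of 323 mm between each pair.

The spool is on top of the stool. The bookshelf is against the stool's +x side, with their −y faces flush.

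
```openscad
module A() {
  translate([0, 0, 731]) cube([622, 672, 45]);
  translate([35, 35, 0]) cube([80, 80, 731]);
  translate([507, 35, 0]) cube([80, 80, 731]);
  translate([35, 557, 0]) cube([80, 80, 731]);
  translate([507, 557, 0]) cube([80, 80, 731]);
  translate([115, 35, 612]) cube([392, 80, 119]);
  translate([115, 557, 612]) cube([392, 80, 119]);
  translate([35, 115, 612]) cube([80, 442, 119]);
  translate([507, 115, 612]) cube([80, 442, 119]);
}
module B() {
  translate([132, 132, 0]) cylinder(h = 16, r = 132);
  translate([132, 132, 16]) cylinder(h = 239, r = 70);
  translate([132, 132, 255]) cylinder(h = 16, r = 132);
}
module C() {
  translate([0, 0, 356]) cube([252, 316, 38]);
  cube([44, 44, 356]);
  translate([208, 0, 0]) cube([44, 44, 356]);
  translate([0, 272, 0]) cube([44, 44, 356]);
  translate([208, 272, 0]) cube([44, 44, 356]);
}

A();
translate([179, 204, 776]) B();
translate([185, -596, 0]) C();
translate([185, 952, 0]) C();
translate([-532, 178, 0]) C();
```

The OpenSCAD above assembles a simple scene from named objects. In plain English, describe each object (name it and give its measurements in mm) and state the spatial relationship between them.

A is a rectangular dining table. The top is 622×672×45 mm with its upper surface at z = 776 mm. It stands on four 80×80 mm square legs, each inset 35 mm from the nearest pair of top edges, running from the floor to the underside of the top. Four apron rails, 80 mm thick and 119 mm tall, run between adjacent legs with their top edges flush with the underside of the top and their outer faces flush with the legs' outer faces.

B is a spool: two coaxial disc flanges of radius 132 mm and thickness 16 mm, joined by a core cylinder of radius 70 mm and height 239 mm. The lower flange rests on z = 0 and the three cylinders share a vertical axis.

C is a four-legged stool. The seat is 252×316 mm, 38 mm thick, top at z = 394 mm. It stands on four square legs, each 44×44 mm in cross-section, from z = 0 to the seat underside, each flush with a corner of the seat.

The spool is on top of the table, centred. Three stools sit around the table at the −y, +y, −x sides.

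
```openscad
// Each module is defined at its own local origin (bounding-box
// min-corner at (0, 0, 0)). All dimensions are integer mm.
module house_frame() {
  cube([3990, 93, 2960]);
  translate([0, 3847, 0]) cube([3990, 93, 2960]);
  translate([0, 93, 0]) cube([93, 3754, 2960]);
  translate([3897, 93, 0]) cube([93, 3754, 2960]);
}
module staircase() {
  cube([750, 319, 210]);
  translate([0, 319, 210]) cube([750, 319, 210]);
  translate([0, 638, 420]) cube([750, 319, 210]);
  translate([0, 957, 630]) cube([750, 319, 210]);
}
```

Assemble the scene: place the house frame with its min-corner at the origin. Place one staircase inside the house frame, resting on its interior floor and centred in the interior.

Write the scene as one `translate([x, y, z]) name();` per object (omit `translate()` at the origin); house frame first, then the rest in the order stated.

house_frame();
translate([1620, 1332, 0]) staircase();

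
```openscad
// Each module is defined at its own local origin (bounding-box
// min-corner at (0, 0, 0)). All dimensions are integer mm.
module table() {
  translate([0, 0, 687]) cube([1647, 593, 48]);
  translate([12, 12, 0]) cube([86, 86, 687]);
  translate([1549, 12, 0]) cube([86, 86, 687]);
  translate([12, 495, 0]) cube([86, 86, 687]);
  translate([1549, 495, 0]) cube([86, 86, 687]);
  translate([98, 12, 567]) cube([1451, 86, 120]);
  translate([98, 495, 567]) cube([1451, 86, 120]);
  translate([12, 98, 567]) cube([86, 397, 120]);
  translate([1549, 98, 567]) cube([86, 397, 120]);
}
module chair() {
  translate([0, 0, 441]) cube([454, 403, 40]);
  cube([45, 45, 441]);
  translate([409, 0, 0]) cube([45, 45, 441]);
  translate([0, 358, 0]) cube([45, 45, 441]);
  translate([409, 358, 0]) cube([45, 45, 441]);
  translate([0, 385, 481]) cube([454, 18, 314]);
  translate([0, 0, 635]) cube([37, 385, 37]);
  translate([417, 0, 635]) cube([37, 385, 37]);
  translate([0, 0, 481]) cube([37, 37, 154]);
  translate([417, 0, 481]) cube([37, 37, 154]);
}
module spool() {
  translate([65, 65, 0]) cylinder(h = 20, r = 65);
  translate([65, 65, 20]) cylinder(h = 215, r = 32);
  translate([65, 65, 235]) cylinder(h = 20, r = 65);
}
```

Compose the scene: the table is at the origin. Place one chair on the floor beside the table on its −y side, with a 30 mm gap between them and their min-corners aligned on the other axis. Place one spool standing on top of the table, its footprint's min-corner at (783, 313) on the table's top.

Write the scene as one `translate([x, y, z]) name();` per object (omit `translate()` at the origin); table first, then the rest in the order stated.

table();
translate([0, -433, 0]) chair();
translate([783, 313, 735]) spool();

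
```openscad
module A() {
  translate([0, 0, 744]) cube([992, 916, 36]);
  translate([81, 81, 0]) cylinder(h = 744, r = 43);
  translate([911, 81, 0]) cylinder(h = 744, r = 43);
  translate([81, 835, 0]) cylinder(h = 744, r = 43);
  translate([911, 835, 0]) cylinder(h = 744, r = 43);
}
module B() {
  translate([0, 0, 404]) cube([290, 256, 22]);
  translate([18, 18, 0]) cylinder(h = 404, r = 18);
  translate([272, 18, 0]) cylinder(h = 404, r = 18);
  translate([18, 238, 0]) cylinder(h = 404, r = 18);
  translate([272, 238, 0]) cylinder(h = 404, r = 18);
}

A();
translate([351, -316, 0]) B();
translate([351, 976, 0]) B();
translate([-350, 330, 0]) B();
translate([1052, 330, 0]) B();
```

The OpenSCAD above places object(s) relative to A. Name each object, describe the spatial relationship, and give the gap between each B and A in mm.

A is a table. B is a stool. Four stools sit around the table at the −y, +y, −x, +x sides. The gap between each stool and the table is 60 mm.

Each stool's nearest face is 60 mm from the table's bounding box.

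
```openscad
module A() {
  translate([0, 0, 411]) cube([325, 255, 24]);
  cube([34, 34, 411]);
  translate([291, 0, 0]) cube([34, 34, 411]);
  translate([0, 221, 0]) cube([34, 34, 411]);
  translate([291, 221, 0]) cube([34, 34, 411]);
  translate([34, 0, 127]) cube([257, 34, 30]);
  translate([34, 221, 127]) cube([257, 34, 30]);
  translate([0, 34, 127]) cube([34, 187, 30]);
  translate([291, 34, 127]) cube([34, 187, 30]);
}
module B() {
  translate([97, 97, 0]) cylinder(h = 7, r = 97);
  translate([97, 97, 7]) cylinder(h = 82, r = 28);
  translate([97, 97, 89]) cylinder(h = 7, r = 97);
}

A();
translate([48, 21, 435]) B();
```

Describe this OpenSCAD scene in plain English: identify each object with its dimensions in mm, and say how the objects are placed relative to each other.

A is a four-legged stool. The seat is 325×255 mm, 24 mm thick, top at z = 435 mm. It stands on four square legs, each 34×34 mm in cross-section, from z = 0 to the seat underside, each flush with a corner of the seat. Four stretchers, 34 mm wide and 30 mm tall, connect adjacent legs with their undersides at z = 127 mm, each running between the inner faces of the legs it joins and aligned with the legs' outer faces on the other axis.

B is a spool: two coaxial disc flanges of radius 97 mm and thickness 7 mm, joined by a core cylinder of radius 28 mm and height 82 mm. The lower flange rests on z = 0 and the three cylinders share a vertical axis.

The spool is on top of the stool.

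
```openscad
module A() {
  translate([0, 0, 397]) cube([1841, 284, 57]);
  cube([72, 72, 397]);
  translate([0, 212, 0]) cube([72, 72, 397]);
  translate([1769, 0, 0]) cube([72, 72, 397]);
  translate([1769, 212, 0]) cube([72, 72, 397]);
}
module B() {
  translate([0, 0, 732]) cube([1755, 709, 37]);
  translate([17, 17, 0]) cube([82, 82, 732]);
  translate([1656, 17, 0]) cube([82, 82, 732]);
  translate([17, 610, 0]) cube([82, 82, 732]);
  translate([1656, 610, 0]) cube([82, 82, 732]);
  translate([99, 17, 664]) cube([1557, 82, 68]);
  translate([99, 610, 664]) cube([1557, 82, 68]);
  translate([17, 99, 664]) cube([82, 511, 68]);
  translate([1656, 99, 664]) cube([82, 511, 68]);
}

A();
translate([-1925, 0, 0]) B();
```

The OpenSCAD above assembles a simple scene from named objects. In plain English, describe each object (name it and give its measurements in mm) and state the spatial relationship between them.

A is a long wooden bench with a 1841 mm (x) × 284 mm (y) seat, 57 mm thick, its top surface 454 mm above the floor. Four 72 mm square legs at the seat corners, flush with the edges, run from z = 0 to the seat underside.

B is a table with a 1755×709 mm rectangular top, 37 mm thick, top surface at z = 769 mm, supported by four 82×82 mm square legs, each inset 17 mm from the nearest pair of top edges, running from the floor. Four apron rails, 82 mm thick and 68 mm tall, run between adjacent legs with their top edges flush with the underside of the top and their outer faces flush with the legs' outer faces.

The table is on the floor beside the bench on its −x side.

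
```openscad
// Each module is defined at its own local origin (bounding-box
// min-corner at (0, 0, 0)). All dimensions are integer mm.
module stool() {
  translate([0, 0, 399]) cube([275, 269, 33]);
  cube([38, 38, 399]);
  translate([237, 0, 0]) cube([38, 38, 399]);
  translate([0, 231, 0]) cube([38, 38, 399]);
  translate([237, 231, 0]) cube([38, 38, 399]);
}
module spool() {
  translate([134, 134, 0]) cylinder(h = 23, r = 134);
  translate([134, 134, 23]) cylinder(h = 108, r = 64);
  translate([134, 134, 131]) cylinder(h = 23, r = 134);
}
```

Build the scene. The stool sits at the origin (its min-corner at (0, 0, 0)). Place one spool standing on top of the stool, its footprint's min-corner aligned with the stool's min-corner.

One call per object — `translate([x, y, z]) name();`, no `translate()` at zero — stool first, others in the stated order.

stool();
translate([0, 0, 432]) spool();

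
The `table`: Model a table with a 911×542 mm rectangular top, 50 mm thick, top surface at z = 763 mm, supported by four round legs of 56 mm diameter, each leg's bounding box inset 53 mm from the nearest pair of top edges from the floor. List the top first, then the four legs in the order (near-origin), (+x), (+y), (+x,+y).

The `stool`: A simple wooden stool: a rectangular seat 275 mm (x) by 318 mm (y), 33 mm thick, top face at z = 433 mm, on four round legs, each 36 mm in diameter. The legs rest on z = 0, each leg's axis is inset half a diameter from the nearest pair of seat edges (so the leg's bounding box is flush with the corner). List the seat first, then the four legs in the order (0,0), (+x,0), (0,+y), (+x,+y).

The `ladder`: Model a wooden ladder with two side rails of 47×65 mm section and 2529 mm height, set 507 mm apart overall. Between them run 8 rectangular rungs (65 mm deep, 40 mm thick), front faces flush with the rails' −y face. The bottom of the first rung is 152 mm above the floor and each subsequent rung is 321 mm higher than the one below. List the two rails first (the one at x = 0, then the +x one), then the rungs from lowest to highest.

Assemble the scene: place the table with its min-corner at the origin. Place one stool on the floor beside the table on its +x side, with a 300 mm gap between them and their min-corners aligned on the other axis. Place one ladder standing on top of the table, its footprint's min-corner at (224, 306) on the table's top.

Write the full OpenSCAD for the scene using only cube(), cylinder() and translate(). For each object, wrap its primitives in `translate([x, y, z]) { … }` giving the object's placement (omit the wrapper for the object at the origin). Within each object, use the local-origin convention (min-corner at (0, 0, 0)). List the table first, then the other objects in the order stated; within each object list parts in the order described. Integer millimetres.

translate([0, 0, 713]) cube([911, 542, 50]);
translate([81, 81, 0]) cylinder(h = 713, r = 28);
translate([830, 81, 0]) cylinder(h = 713, r = 28);
translate([81, 461, 0]) cylinder(h = 713, r = 28);
translate([830, 461, 0]) cylinder(h = 713, r = 28);
translate([1211, 0, 0]) {
  translate([0, 0, 400]) cube([275, 318, 33]);
  translate([18, 18, 0]) cylinder(h = 400, r = 18);
  translate([257, 18, 0]) cylinder(h = 400, r = 18);
  translate([18, 300, 0]) cylinder(h = 400, r = 18);
  translate([257, 300, 0]) cylinder(h = 400, r = 18);
}
translate([224, 306, 763]) {
  cube([47, 65, 2529]);
  translate([460, 0, 0]) cube([47, 65, 2529]);
  translate([47, 0, 152]) cube([413, 65, 40]);
  translate([47, 0, 473]) cube([413, 65, 40]);
  translate([47, 0, 794]) cube([413, 65, 40]);
  translate([47, 0, 1115]) cube([413, 65, 40]);
  translate([47, 0, 1436]) cube([413, 65, 40]);
  translate([47, 0, 1757]) cube([413, 65, 40]);
  translate([47, 0, 2078]) cube([413, 65, 40]);
  translate([47, 0, 2399]) cube([413, 65, 40]);
}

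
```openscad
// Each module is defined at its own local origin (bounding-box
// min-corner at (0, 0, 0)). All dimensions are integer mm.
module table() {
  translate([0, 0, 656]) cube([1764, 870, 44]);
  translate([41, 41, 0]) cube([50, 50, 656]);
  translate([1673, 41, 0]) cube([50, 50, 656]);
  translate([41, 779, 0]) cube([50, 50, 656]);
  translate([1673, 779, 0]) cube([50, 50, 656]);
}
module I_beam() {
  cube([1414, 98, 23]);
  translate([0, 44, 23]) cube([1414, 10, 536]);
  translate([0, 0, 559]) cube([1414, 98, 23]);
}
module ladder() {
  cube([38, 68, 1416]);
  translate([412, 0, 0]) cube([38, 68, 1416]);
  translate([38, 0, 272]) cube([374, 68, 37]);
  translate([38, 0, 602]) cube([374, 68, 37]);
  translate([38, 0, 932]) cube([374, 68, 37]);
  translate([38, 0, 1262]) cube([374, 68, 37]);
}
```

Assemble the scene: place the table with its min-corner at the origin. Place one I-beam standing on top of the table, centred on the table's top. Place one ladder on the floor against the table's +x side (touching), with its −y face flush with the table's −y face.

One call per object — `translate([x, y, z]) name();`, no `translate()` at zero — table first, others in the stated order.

table();
translate([175, 386, 700]) I_beam();
translate([1764, 0, 0]) ladder();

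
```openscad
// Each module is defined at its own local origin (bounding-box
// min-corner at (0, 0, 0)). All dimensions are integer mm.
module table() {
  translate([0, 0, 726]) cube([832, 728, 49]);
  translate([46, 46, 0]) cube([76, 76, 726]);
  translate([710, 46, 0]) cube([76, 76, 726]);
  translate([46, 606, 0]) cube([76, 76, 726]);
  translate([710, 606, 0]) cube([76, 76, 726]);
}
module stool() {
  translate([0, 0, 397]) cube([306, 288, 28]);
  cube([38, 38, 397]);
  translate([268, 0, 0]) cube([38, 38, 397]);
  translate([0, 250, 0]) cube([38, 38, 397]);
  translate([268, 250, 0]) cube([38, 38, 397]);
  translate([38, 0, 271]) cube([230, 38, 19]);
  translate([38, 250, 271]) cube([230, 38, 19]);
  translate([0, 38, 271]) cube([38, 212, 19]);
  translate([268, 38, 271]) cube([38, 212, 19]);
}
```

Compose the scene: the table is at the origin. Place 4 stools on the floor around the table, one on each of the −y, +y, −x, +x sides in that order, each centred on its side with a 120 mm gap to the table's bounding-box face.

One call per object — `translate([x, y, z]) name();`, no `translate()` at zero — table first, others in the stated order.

table();
translate([263, -408, 0]) stool();
translate([263, 848, 0]) stool();
translate([-426, 220, 0]) stool();
translate([952, 220, 0]) stool();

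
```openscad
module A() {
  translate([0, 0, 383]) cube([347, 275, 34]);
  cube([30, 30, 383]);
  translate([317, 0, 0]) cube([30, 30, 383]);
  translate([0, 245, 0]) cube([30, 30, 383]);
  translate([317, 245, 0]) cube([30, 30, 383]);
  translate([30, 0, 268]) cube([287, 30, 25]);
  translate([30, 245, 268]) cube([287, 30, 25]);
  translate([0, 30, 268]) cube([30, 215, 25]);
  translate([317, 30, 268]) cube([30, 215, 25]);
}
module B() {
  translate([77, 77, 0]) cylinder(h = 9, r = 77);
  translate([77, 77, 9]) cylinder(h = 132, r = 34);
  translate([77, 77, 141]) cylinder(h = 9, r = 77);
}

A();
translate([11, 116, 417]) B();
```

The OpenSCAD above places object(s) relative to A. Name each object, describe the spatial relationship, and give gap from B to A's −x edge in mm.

The spool's min-x is at 11; the stool's min-x is 0; gap = 11 mm.

A is a stool. B is a spool. The spool is on top of the stool. The gap from the spool to the stool's −x edge is 11 mm.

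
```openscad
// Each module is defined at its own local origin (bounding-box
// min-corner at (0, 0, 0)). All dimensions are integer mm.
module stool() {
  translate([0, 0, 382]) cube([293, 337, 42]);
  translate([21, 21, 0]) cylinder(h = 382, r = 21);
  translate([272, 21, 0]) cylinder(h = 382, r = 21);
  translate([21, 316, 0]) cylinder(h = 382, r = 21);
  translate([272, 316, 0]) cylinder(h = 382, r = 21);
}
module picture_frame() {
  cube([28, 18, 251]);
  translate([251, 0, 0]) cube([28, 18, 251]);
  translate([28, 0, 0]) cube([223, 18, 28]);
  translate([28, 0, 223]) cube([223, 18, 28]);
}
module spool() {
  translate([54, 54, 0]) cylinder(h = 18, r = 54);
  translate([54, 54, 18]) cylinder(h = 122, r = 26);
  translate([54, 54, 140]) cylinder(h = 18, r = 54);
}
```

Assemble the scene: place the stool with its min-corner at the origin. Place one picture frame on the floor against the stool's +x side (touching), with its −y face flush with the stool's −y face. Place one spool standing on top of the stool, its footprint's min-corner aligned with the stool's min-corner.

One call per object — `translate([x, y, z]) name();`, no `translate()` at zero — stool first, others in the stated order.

stool();
translate([293, 0, 0]) picture_frame();
translate([0, 0, 424]) spool();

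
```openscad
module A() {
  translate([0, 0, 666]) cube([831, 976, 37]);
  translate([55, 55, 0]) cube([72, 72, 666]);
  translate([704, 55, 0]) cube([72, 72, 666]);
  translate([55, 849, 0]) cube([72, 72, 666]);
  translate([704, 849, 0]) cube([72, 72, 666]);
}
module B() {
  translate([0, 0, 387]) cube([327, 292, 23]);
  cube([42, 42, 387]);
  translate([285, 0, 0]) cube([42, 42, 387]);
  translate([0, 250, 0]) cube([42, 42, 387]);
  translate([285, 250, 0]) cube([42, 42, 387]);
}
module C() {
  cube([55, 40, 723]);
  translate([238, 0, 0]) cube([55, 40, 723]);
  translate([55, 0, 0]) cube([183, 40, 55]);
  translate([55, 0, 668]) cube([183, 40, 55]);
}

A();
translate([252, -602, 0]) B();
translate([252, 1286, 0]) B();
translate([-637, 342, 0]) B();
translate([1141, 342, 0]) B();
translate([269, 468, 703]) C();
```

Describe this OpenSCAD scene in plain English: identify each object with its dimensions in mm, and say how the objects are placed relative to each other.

A is a rectangular dining table. The top is 831×976×37 mm with its upper surface at z = 703 mm. It stands on four 72×72 mm square legs, each inset 55 mm from the nearest pair of top edges, running from the floor to the underside of the top.

B is a simple wooden stool: a rectangular seat 327 mm (x) by 292 mm (y), 23 mm thick, top face at z = 410 mm, on four square legs, each 42×42 mm in cross-section. The legs rest on z = 0, each flush with a corner of the seat.

C is a rectangular picture frame lying in the x–z plane (depth along y). The opening is 183 mm wide (x) by 613 mm tall (z), surrounded by a border 55 mm wide on all four sides. The frame is 40 mm deep and is made of two full-height vertical stiles with two horizontal rails fitted between them.

Four stools sit around the table at the −y, +y, −x, +x sides. The picture frame is on top of the table, centred.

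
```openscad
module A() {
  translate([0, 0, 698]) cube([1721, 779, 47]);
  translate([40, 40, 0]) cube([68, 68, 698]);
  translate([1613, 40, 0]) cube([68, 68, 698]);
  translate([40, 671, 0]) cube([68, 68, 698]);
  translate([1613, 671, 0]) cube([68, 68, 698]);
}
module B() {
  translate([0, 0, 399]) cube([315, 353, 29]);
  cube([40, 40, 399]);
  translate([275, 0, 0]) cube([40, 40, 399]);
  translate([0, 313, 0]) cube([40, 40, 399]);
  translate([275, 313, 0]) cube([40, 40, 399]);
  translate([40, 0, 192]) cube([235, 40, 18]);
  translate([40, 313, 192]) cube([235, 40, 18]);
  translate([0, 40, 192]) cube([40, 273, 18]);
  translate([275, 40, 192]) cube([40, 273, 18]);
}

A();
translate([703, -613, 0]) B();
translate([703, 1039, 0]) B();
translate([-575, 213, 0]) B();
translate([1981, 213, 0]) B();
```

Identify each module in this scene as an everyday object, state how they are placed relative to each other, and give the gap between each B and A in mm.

Each stool's nearest face is 260 mm from the table's bounding box.

A is a table. B is a stool. Four stools sit around the table at the −y, +y, −x, +x sides. The gap between each stool and the table is 260 mm.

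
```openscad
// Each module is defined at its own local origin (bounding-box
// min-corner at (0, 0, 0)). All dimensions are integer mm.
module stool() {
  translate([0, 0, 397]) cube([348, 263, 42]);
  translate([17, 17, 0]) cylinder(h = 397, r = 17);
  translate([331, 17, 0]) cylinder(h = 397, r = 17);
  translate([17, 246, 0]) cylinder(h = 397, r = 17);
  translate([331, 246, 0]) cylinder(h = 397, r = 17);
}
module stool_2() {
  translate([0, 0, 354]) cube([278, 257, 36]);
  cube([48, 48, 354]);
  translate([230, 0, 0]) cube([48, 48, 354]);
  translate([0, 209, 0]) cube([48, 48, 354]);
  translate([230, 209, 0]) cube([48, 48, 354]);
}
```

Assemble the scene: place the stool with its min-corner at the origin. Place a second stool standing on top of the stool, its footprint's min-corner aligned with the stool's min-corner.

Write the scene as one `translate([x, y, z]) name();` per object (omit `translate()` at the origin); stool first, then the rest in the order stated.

stool();
translate([0, 0, 439]) stool_2();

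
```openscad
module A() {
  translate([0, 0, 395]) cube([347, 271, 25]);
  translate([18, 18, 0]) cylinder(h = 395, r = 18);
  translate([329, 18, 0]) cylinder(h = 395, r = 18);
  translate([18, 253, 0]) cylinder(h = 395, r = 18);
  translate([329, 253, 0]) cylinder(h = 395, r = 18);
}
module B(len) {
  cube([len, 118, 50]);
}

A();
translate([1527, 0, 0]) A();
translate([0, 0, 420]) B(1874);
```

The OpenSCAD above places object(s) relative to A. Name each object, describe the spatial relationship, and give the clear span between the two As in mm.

Second stool starts at x = 1527; first ends at x = 347; clear span = 1527 − 347 = 1180 mm.

A is a stool. B is a beam. A beam spans the tops of two stools. The clear span between the two stools is 1180 mm.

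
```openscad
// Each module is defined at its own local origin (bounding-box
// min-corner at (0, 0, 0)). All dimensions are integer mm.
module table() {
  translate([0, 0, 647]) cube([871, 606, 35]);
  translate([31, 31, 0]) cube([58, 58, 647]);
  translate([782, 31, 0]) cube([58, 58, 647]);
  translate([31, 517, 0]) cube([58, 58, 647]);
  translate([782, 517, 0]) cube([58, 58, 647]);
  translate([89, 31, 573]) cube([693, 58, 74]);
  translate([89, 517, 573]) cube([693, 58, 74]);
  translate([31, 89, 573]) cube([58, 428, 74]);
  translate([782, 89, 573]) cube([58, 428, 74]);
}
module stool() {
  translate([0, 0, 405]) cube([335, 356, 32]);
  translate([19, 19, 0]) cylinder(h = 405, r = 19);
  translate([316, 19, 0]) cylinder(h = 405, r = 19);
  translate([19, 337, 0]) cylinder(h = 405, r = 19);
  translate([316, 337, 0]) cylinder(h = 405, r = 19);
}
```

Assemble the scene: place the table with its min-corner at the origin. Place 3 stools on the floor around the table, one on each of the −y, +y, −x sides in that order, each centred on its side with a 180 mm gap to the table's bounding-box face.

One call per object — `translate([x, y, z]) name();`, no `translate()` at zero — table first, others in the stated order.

table();
translate([268, -536, 0]) stool();
translate([268, 786, 0]) stool();
translate([-515, 125, 0]) stool();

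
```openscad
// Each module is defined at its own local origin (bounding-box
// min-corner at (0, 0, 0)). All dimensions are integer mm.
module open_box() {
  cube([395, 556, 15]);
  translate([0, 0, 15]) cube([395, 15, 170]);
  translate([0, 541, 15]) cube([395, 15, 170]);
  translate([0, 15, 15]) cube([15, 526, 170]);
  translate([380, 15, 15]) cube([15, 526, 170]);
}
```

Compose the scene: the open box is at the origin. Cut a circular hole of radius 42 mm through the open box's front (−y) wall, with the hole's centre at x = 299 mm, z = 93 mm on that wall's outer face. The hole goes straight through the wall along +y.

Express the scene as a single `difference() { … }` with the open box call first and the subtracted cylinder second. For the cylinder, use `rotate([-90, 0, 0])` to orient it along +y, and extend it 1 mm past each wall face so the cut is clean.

difference() {
  open_box();
  translate([299, -1, 93]) rotate([-90, 0, 0]) cylinder(h = 17, r = 42);
}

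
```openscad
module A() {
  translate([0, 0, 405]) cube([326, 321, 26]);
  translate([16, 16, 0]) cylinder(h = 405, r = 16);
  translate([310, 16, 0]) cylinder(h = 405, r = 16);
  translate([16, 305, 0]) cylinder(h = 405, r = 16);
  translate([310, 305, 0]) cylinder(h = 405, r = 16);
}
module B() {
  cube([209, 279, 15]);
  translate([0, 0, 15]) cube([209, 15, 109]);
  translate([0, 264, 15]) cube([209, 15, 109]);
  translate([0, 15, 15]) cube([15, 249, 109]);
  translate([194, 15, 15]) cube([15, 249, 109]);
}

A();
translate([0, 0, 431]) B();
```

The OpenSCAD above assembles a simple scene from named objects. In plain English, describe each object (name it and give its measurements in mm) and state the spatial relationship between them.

A is a four-legged stool. The seat is 326×321 mm, 26 mm thick, top at z = 431 mm. It stands on four round legs, each 32 mm in diameter, from z = 0 to the seat underside, each leg's axis is inset half a diameter from the nearest pair of seat edges (so the leg's bounding box is flush with the corner).

B is an open-topped rectangular box: outside dimensions 209×279×124 mm, with a uniform wall and base thickness of 15 mm. The base is a full 209×279 slab on the floor; four walls sit on top of the base. The front and back walls (the −y and +y sides) span the full width; the two side walls fit between them.

The open box is on top of the stool.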